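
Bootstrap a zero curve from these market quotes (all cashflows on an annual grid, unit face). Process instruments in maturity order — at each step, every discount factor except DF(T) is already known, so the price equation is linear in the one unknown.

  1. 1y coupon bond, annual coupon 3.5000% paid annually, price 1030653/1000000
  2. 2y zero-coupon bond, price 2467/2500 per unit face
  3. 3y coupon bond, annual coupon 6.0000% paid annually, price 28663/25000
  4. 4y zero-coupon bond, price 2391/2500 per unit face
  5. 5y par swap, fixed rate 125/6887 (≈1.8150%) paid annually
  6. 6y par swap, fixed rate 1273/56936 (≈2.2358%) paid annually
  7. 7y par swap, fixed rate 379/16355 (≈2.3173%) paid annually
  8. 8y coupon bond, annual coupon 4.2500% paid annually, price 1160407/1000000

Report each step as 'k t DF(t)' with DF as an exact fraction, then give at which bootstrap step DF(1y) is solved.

step 1 [1y] bond c/1=7/200: DF=(1030653/1000000 − 7/200·(0))/(1+7/200) = 4979/5000 ≈ 0.995800
step 2 [2y] zero: DF = P = 2467/2500 ≈ 0.986800
step 3 [3y] bond c/1=3/50: DF=(28663/25000 − 3/50·(0.995800+0.986800))/(1+3/50) = 4847/5000 ≈ 0.969400
step 4 [4y] zero: DF = P = 2391/2500 ≈ 0.956400
step 5 [5y] swap r/1=125/6887: DF=(1 − 125/6887·(0.995800+0.986800+0.969400+0.956400))/(1+125/6887) = 73/80 ≈ 0.912500
step 6 [6y] swap r/1=1273/56936: DF=(1 − 1273/56936·(0.995800+0.986800+0.969400+0.956400+0.912500))/(1+1273/56936) = 8727/10000 ≈ 0.872700
step 7 [7y] swap r/1=379/16355: DF=(1 − 379/16355·(0.995800+0.986800+0.969400+0.956400+0.912500+0.872700))/(1+379/16355) = 2121/2500 ≈ 0.848400
step 8 [8y] bond c/1=17/400: DF=(1160407/1000000 − 17/400·(0.995800+0.986800+0.969400+0.956400+0.912500+0.872700+0.848400))/(1+17/400) = 529/625 ≈ 0.846400

1 1 4979/5000
2 2 2467/2500
3 3 4847/5000
4 4 2391/2500
5 5 73/80
6 6 8727/10000
7 7 2121/2500
8 8 529/625
DF(1y) is solved at step 1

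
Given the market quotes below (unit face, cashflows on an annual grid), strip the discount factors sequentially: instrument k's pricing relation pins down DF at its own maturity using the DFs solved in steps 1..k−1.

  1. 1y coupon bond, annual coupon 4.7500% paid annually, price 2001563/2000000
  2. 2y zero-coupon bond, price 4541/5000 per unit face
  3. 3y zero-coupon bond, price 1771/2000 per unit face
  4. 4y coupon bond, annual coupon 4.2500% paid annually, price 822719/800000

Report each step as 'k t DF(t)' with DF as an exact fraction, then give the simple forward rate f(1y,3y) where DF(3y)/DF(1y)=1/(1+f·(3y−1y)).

1 1 4777/5000
2 2 4541/5000
3 3 1771/2000
4 4 1093/1250
f(1y,3y) = ((4777/5000)/(1771/2000) − 1)/(2) = 699/17710 ≈ 3.9469%

step 1 [1y] bond c/1=19/400: DF=(2001563/2000000 − 19/400·(0))/(1+19/400) = 4777/5000 ≈ 0.955400
step 2 [2y] zero: DF = P = 4541/5000 ≈ 0.908200
step 3 [3y] zero: DF = P = 1771/2000 ≈ 0.885500
step 4 [4y] bond c/1=17/400: DF=(822719/800000 − 17/400·(0.955400+0.908200+0.885500))/(1+17/400) = 1093/1250 ≈ 0.874400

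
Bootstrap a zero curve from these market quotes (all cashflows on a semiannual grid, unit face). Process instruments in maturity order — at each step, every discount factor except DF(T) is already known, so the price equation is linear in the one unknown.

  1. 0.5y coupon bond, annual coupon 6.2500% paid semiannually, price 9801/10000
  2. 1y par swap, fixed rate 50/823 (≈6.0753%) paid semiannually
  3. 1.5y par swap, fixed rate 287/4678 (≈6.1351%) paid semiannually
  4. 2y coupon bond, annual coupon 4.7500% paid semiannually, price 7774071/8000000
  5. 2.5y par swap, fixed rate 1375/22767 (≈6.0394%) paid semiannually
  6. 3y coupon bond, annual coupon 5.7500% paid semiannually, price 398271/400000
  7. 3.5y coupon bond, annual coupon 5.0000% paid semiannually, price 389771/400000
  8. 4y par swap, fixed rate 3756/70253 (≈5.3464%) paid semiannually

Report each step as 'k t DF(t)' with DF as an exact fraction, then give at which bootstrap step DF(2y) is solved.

1 1/2 594/625
2 1 377/400
3 3/2 9139/10000
4 2 8841/10000
5 5/2 69/80
6 3 4203/5000
7 7/2 8191/10000
8 4 4061/5000
DF(2y) is solved at step 4

step 1 [0.5y] bond c/2=1/32: DF=(9801/10000 − 1/32·(0))/(1+1/32) = 594/625 ≈ 0.950400
step 2 [1y] swap r/2=25/823: DF=(1 − 25/823·(0.950400))/(1+25/823) = 377/400 ≈ 0.942500
step 3 [1.5y] swap r/2=287/9356: DF=(1 − 287/9356·(0.950400+0.942500))/(1+287/9356) = 9139/10000 ≈ 0.913900
step 4 [2y] bond c/2=19/800: DF=(7774071/8000000 − 19/800·(0.950400+0.942500+0.913900))/(1+19/800) = 8841/10000 ≈ 0.884100
step 5 [2.5y] swap r/2=1375/45534: DF=(1 − 1375/45534·(0.950400+0.942500+0.913900+0.884100))/(1+1375/45534) = 69/80 ≈ 0.862500
step 6 [3y] bond c/2=23/800: DF=(398271/400000 − 23/800·(0.950400+0.942500+0.913900+0.884100+0.862500))/(1+23/800) = 4203/5000 ≈ 0.840600
step 7 [3.5y] bond c/2=1/40: DF=(389771/400000 − 1/40·(0.950400+0.942500+0.913900+0.884100+0.862500+0.840600))/(1+1/40) = 8191/10000 ≈ 0.819100
step 8 [4y] swap r/2=1878/70253: DF=(1 − 1878/70253·(0.950400+0.942500+0.913900+0.884100+0.862500+0.840600+0.819100))/(1+1878/70253) = 4061/5000 ≈ 0.812200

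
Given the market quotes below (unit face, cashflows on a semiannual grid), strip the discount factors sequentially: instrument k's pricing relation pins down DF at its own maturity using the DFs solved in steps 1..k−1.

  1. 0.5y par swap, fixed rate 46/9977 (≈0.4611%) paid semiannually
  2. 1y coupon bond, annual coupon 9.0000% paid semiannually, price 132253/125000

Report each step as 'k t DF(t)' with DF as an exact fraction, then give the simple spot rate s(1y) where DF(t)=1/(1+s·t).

1 1/2 9977/10000
2 1 1939/2000
s(1y) = (1/(1939/2000) − 1)/(1) = 61/1939 ≈ 3.1460%

step 1 [0.5y] swap r/2=23/9977: DF=(1 − 23/9977·(0))/(1+23/9977) = 9977/10000 ≈ 0.997700
step 2 [1y] bond c/2=9/200: DF=(132253/125000 − 9/200·(0.997700))/(1+9/200) = 1939/2000 ≈ 0.969500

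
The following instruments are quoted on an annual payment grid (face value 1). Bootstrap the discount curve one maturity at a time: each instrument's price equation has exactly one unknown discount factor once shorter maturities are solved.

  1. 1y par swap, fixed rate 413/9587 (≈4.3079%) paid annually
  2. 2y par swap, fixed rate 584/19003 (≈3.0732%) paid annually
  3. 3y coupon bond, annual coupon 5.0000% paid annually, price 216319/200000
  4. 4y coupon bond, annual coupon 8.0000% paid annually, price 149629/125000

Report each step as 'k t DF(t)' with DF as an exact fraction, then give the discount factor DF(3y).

step 1 [1y] swap r/1=413/9587: DF=(1 − 413/9587·(0))/(1+413/9587) = 9587/10000 ≈ 0.958700
step 2 [2y] swap r/1=584/19003: DF=(1 − 584/19003·(0.958700))/(1+584/19003) = 1177/1250 ≈ 0.941600
step 3 [3y] bond c/1=1/20: DF=(216319/200000 − 1/20·(0.958700+0.941600))/(1+1/20) = 2349/2500 ≈ 0.939600
step 4 [4y] bond c/1=2/25: DF=(149629/125000 − 2/25·(0.958700+0.941600+0.939600))/(1+2/25) = 449/500 ≈ 0.898000

1 1 9587/10000
2 2 1177/1250
3 3 2349/2500
4 4 449/500
DF(3y) = 2349/2500 ≈ 0.939600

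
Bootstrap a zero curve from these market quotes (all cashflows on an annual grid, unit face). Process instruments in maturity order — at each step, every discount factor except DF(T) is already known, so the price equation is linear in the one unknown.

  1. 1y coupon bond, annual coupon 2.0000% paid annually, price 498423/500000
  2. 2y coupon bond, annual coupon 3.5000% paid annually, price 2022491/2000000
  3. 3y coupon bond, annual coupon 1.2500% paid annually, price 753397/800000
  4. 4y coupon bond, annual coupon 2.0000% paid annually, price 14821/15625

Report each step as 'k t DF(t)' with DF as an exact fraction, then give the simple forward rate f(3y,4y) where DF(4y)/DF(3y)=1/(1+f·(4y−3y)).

1 1 9773/10000
2 2 118/125
3 3 1133/1250
4 4 1749/2000
f(3y,4y) = ((1133/1250)/(1749/2000) − 1)/(1) = 29/795 ≈ 3.6478%

step 1 [1y] bond c/1=1/50: DF=(498423/500000 − 1/50·(0))/(1+1/50) = 9773/10000 ≈ 0.977300
step 2 [2y] bond c/1=7/200: DF=(2022491/2000000 − 7/200·(0.977300))/(1+7/200) = 118/125 ≈ 0.944000
step 3 [3y] bond c/1=1/80: DF=(753397/800000 − 1/80·(0.977300+0.944000))/(1+1/80) = 1133/1250 ≈ 0.906400
step 4 [4y] bond c/1=1/50: DF=(14821/15625 − 1/50·(0.977300+0.944000+0.906400))/(1+1/50) = 1749/2000 ≈ 0.874500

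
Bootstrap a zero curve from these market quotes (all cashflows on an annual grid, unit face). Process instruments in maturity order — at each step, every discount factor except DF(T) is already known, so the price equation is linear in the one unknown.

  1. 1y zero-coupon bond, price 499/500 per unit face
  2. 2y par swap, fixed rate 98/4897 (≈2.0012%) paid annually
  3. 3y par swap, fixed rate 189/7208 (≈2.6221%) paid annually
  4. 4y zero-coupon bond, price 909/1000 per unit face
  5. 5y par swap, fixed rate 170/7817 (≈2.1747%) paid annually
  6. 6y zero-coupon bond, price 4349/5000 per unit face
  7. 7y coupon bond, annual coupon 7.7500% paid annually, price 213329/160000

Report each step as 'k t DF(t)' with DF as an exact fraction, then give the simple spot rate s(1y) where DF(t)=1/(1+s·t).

step 1 [1y] zero: DF = P = 499/500 ≈ 0.998000
step 2 [2y] swap r/1=98/4897: DF=(1 − 98/4897·(0.998000))/(1+98/4897) = 1201/1250 ≈ 0.960800
step 3 [3y] swap r/1=189/7208: DF=(1 − 189/7208·(0.998000+0.960800))/(1+189/7208) = 2311/2500 ≈ 0.924400
step 4 [4y] zero: DF = P = 909/1000 ≈ 0.909000
step 5 [5y] swap r/1=170/7817: DF=(1 − 170/7817·(0.998000+0.960800+0.924400+0.909000))/(1+170/7817) = 449/500 ≈ 0.898000
step 6 [6y] zero: DF = P = 4349/5000 ≈ 0.869800
step 7 [7y] bond c/1=31/400: DF=(213329/160000 − 31/400·(0.998000+0.960800+0.924400+0.909000+0.898000+0.869800))/(1+31/400) = 67/80 ≈ 0.837500

1 1 499/500
2 2 1201/1250
3 3 2311/2500
4 4 909/1000
5 5 449/500
6 6 4349/5000
7 7 67/80
s(1y) = (1/(499/500) − 1)/(1) = 1/499 ≈ 0.2004%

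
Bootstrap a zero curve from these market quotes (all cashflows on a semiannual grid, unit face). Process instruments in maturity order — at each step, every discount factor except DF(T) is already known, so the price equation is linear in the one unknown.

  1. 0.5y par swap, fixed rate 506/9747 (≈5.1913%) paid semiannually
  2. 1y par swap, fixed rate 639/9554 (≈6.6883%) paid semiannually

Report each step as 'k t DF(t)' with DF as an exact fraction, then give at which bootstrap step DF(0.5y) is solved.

step 1 [0.5y] swap r/2=253/9747: DF=(1 − 253/9747·(0))/(1+253/9747) = 9747/10000 ≈ 0.974700
step 2 [1y] swap r/2=639/19108: DF=(1 − 639/19108·(0.974700))/(1+639/19108) = 9361/10000 ≈ 0.936100

1 1/2 9747/10000
2 1 9361/10000
DF(0.5y) is solved at step 1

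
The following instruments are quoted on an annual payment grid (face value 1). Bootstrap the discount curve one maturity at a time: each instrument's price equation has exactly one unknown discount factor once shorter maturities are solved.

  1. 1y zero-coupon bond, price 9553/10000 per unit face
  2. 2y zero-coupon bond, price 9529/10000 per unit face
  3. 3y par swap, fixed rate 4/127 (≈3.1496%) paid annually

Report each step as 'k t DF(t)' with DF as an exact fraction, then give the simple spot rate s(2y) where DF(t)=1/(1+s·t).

step 1 [1y] zero: DF = P = 9553/10000 ≈ 0.955300
step 2 [2y] zero: DF = P = 9529/10000 ≈ 0.952900
step 3 [3y] swap r/1=4/127: DF=(1 − 4/127·(0.955300+0.952900))/(1+4/127) = 1139/1250 ≈ 0.911200

1 1 9553/10000
2 2 9529/10000
3 3 1139/1250
s(2y) = (1/(9529/10000) − 1)/(2) = 471/19058 ≈ 2.4714%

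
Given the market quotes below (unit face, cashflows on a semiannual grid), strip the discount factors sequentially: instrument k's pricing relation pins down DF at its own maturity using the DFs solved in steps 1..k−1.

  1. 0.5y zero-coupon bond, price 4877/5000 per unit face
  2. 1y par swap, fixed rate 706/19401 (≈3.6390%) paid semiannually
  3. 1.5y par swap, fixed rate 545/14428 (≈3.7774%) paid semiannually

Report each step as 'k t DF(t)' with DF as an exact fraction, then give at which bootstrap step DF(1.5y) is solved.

step 1 [0.5y] zero: DF = P = 4877/5000 ≈ 0.975400
step 2 [1y] swap r/2=353/19401: DF=(1 − 353/19401·(0.975400))/(1+353/19401) = 9647/10000 ≈ 0.964700
step 3 [1.5y] swap r/2=545/28856: DF=(1 − 545/28856·(0.975400+0.964700))/(1+545/28856) = 1891/2000 ≈ 0.945500

1 1/2 4877/5000
2 1 9647/10000
3 3/2 1891/2000
DF(1.5y) is solved at step 3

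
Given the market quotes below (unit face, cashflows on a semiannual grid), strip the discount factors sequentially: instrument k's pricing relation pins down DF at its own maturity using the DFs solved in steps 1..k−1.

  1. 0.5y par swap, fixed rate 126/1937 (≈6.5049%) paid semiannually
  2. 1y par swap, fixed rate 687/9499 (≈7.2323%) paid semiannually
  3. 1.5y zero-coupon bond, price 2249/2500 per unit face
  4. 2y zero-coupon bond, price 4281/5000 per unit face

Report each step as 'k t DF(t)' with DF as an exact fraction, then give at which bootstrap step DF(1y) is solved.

step 1 [0.5y] swap r/2=63/1937: DF=(1 − 63/1937·(0))/(1+63/1937) = 1937/2000 ≈ 0.968500
step 2 [1y] swap r/2=687/18998: DF=(1 − 687/18998·(0.968500))/(1+687/18998) = 9313/10000 ≈ 0.931300
step 3 [1.5y] zero: DF = P = 2249/2500 ≈ 0.899600
step 4 [2y] zero: DF = P = 4281/5000 ≈ 0.856200

1 1/2 1937/2000
2 1 9313/10000
3 3/2 2249/2500
4 2 4281/5000
DF(1y) is solved at step 2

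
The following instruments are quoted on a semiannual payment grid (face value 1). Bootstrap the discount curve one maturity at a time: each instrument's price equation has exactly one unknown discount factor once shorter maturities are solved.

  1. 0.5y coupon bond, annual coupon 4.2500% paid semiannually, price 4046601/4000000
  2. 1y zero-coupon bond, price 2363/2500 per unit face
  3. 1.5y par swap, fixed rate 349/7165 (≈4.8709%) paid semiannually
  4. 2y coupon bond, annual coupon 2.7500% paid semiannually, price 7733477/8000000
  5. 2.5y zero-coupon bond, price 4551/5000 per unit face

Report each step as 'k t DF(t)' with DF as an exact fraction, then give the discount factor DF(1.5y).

step 1 [0.5y] bond c/2=17/800: DF=(4046601/4000000 − 17/800·(0))/(1+17/800) = 4953/5000 ≈ 0.990600
step 2 [1y] zero: DF = P = 2363/2500 ≈ 0.945200
step 3 [1.5y] swap r/2=349/14330: DF=(1 − 349/14330·(0.990600+0.945200))/(1+349/14330) = 4651/5000 ≈ 0.930200
step 4 [2y] bond c/2=11/800: DF=(7733477/8000000 − 11/800·(0.990600+0.945200+0.930200))/(1+11/800) = 9147/10000 ≈ 0.914700
step 5 [2.5y] zero: DF = P = 4551/5000 ≈ 0.910200

1 1/2 4953/5000
2 1 2363/2500
3 3/2 4651/5000
4 2 9147/10000
5 5/2 4551/5000
DF(1.5y) = 4651/5000 ≈ 0.930200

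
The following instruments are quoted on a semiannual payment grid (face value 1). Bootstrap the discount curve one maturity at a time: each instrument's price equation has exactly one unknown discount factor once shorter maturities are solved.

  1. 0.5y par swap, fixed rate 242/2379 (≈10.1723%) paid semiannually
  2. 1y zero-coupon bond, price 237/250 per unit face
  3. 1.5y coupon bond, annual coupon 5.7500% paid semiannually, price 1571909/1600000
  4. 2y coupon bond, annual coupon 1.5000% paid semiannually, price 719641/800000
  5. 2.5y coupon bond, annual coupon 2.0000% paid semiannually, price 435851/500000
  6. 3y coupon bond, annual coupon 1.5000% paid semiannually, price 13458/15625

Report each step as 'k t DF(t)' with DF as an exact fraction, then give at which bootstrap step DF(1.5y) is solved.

step 1 [0.5y] swap r/2=121/2379: DF=(1 − 121/2379·(0))/(1+121/2379) = 2379/2500 ≈ 0.951600
step 2 [1y] zero: DF = P = 237/250 ≈ 0.948000
step 3 [1.5y] bond c/2=23/800: DF=(1571909/1600000 − 23/800·(0.951600+0.948000))/(1+23/800) = 9019/10000 ≈ 0.901900
step 4 [2y] bond c/2=3/400: DF=(719641/800000 − 3/400·(0.951600+0.948000+0.901900))/(1+3/400) = 109/125 ≈ 0.872000
step 5 [2.5y] bond c/2=1/100: DF=(435851/500000 − 1/100·(0.951600+0.948000+0.901900+0.872000))/(1+1/100) = 8267/10000 ≈ 0.826700
step 6 [3y] bond c/2=3/400: DF=(13458/15625 − 3/400·(0.951600+0.948000+0.901900+0.872000+0.826700))/(1+3/400) = 4107/5000 ≈ 0.821400

1 1/2 2379/2500
2 1 237/250
3 3/2 9019/10000
4 2 109/125
5 5/2 8267/10000
6 3 4107/5000
DF(1.5y) is solved at step 3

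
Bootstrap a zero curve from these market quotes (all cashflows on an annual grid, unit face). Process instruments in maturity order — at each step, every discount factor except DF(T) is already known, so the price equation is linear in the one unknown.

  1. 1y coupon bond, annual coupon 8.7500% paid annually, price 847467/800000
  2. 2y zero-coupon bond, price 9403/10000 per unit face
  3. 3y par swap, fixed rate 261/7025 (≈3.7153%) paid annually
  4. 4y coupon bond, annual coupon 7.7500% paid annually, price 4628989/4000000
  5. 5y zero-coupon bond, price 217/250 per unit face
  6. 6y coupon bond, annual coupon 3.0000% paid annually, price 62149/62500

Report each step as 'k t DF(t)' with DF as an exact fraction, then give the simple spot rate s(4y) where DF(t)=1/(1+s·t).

step 1 [1y] bond c/1=7/80: DF=(847467/800000 − 7/80·(0))/(1+7/80) = 9741/10000 ≈ 0.974100
step 2 [2y] zero: DF = P = 9403/10000 ≈ 0.940300
step 3 [3y] swap r/1=261/7025: DF=(1 − 261/7025·(0.974100+0.940300))/(1+261/7025) = 2239/2500 ≈ 0.895600
step 4 [4y] bond c/1=31/400: DF=(4628989/4000000 − 31/400·(0.974100+0.940300+0.895600))/(1+31/400) = 8719/10000 ≈ 0.871900
step 5 [5y] zero: DF = P = 217/250 ≈ 0.868000
step 6 [6y] bond c/1=3/100: DF=(62149/62500 − 3/100·(0.974100+0.940300+0.895600+0.871900+0.868000))/(1+3/100) = 8329/10000 ≈ 0.832900

1 1 9741/10000
2 2 9403/10000
3 3 2239/2500
4 4 8719/10000
5 5 217/250
6 6 8329/10000
s(4y) = (1/(8719/10000) − 1)/(4) = 1281/34876 ≈ 3.6730%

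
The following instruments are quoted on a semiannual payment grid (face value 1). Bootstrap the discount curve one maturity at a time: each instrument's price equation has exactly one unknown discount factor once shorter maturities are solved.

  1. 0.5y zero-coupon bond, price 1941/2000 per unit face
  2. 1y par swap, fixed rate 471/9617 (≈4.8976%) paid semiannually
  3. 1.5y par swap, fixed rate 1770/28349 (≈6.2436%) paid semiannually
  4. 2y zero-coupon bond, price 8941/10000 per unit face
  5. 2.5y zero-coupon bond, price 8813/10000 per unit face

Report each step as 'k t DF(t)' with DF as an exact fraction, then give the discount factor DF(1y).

1 1/2 1941/2000
2 1 9529/10000
3 3/2 1823/2000
4 2 8941/10000
5 5/2 8813/10000
DF(1y) = 9529/10000 ≈ 0.952900

step 1 [0.5y] zero: DF = P = 1941/2000 ≈ 0.970500
step 2 [1y] swap r/2=471/19234: DF=(1 − 471/19234·(0.970500))/(1+471/19234) = 9529/10000 ≈ 0.952900
step 3 [1.5y] swap r/2=885/28349: DF=(1 − 885/28349·(0.970500+0.952900))/(1+885/28349) = 1823/2000 ≈ 0.911500
step 4 [2y] zero: DF = P = 8941/10000 ≈ 0.894100
step 5 [2.5y] zero: DF = P = 8813/10000 ≈ 0.881300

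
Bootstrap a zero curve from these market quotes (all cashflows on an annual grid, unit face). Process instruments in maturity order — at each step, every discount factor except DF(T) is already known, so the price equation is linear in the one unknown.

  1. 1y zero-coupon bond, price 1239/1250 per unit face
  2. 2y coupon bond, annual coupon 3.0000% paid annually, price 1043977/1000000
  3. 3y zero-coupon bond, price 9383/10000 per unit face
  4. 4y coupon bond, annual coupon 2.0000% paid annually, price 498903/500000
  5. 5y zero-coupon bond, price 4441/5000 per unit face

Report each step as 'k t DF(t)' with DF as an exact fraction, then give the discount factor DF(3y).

1 1 1239/1250
2 2 9847/10000
3 3 9383/10000
4 4 9211/10000
5 5 4441/5000
DF(3y) = 9383/10000 ≈ 0.938300

step 1 [1y] zero: DF = P = 1239/1250 ≈ 0.991200
step 2 [2y] bond c/1=3/100: DF=(1043977/1000000 − 3/100·(0.991200))/(1+3/100) = 9847/10000 ≈ 0.984700
step 3 [3y] zero: DF = P = 9383/10000 ≈ 0.938300
step 4 [4y] bond c/1=1/50: DF=(498903/500000 − 1/50·(0.991200+0.984700+0.938300))/(1+1/50) = 9211/10000 ≈ 0.921100
step 5 [5y] zero: DF = P = 4441/5000 ≈ 0.888200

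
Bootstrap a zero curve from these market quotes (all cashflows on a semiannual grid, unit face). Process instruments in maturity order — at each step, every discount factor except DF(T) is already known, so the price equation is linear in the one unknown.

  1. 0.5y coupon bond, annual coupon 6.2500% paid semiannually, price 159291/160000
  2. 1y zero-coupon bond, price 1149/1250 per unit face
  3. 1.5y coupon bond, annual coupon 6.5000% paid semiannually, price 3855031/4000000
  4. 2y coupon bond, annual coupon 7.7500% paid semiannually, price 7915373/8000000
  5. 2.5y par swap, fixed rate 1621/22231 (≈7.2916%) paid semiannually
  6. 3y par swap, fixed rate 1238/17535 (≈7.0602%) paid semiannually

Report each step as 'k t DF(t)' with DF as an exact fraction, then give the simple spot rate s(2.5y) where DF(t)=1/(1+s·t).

step 1 [0.5y] bond c/2=1/32: DF=(159291/160000 − 1/32·(0))/(1+1/32) = 4827/5000 ≈ 0.965400
step 2 [1y] zero: DF = P = 1149/1250 ≈ 0.919200
step 3 [1.5y] bond c/2=13/400: DF=(3855031/4000000 − 13/400·(0.965400+0.919200))/(1+13/400) = 8741/10000 ≈ 0.874100
step 4 [2y] bond c/2=31/800: DF=(7915373/8000000 − 31/800·(0.965400+0.919200+0.874100))/(1+31/800) = 531/625 ≈ 0.849600
step 5 [2.5y] swap r/2=1621/44462: DF=(1 − 1621/44462·(0.965400+0.919200+0.874100+0.849600))/(1+1621/44462) = 8379/10000 ≈ 0.837900
step 6 [3y] swap r/2=619/17535: DF=(1 − 619/17535·(0.965400+0.919200+0.874100+0.849600+0.837900))/(1+619/17535) = 8143/10000 ≈ 0.814300

1 1/2 4827/5000
2 1 1149/1250
3 3/2 8741/10000
4 2 531/625
5 5/2 8379/10000
6 3 8143/10000
s(2.5y) = (1/(8379/10000) − 1)/(5/2) = 3242/41895 ≈ 7.7384%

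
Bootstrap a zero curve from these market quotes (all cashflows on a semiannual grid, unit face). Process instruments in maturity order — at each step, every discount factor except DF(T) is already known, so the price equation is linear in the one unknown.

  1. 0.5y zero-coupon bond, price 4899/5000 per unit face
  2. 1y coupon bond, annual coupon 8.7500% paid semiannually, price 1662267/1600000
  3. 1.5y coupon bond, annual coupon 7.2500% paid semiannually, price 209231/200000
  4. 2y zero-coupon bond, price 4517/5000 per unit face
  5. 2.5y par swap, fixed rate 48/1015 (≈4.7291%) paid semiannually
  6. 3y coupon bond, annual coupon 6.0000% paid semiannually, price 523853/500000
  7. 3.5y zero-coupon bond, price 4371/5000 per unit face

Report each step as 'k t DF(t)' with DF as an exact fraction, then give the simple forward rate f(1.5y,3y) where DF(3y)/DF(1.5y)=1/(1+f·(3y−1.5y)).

1 1/2 4899/5000
2 1 9543/10000
3 3/2 9419/10000
4 2 4517/5000
5 5/2 556/625
6 3 2203/2500
7 7/2 4371/5000
f(1.5y,3y) = ((9419/10000)/(2203/2500) − 1)/(3/2) = 607/13218 ≈ 4.5922%

step 1 [0.5y] zero: DF = P = 4899/5000 ≈ 0.979800
step 2 [1y] bond c/2=7/160: DF=(1662267/1600000 − 7/160·(0.979800))/(1+7/160) = 9543/10000 ≈ 0.954300
step 3 [1.5y] bond c/2=29/800: DF=(209231/200000 − 29/800·(0.979800+0.954300))/(1+29/800) = 9419/10000 ≈ 0.941900
step 4 [2y] zero: DF = P = 4517/5000 ≈ 0.903400
step 5 [2.5y] swap r/2=24/1015: DF=(1 − 24/1015·(0.979800+0.954300+0.941900+0.903400))/(1+24/1015) = 556/625 ≈ 0.889600
step 6 [3y] bond c/2=3/100: DF=(523853/500000 − 3/100·(0.979800+0.954300+0.941900+0.903400+0.889600))/(1+3/100) = 2203/2500 ≈ 0.881200
step 7 [3.5y] zero: DF = P = 4371/5000 ≈ 0.874200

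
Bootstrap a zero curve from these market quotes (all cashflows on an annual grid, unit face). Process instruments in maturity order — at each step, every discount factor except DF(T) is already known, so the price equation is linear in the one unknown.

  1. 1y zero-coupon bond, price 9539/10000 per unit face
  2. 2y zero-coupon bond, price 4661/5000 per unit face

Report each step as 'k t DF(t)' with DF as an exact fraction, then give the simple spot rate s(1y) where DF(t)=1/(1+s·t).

1 1 9539/10000
2 2 4661/5000
s(1y) = (1/(9539/10000) − 1)/(1) = 461/9539 ≈ 4.8328%

step 1 [1y] zero: DF = P = 9539/10000 ≈ 0.953900
step 2 [2y] zero: DF = P = 4661/5000 ≈ 0.932200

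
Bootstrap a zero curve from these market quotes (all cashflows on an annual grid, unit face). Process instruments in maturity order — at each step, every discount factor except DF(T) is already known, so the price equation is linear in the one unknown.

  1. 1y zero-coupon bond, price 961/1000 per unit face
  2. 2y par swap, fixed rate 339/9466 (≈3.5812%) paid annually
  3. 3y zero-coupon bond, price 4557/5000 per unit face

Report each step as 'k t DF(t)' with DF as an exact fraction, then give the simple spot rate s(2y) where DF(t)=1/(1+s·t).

step 1 [1y] zero: DF = P = 961/1000 ≈ 0.961000
step 2 [2y] swap r/1=339/9466: DF=(1 − 339/9466·(0.961000))/(1+339/9466) = 4661/5000 ≈ 0.932200
step 3 [3y] zero: DF = P = 4557/5000 ≈ 0.911400

1 1 961/1000
2 2 4661/5000
3 3 4557/5000
s(2y) = (1/(4661/5000) − 1)/(2) = 339/9322 ≈ 3.6366%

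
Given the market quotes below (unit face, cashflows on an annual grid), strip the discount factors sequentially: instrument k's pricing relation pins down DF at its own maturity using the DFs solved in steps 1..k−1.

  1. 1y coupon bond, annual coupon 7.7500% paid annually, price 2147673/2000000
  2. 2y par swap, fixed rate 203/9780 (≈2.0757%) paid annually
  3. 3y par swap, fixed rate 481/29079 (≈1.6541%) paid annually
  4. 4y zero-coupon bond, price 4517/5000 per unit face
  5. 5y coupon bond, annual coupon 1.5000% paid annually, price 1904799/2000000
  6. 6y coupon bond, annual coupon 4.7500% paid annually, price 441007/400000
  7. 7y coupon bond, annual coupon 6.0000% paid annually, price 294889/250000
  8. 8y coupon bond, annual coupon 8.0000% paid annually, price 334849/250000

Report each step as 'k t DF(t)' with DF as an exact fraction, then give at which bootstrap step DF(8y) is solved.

step 1 [1y] bond c/1=31/400: DF=(2147673/2000000 − 31/400·(0))/(1+31/400) = 4983/5000 ≈ 0.996600
step 2 [2y] swap r/1=203/9780: DF=(1 − 203/9780·(0.996600))/(1+203/9780) = 4797/5000 ≈ 0.959400
step 3 [3y] swap r/1=481/29079: DF=(1 − 481/29079·(0.996600+0.959400))/(1+481/29079) = 9519/10000 ≈ 0.951900
step 4 [4y] zero: DF = P = 4517/5000 ≈ 0.903400
step 5 [5y] bond c/1=3/200: DF=(1904799/2000000 − 3/200·(0.996600+0.959400+0.951900+0.903400))/(1+3/200) = 441/500 ≈ 0.882000
step 6 [6y] bond c/1=19/400: DF=(441007/400000 − 19/400·(0.996600+0.959400+0.951900+0.903400+0.882000))/(1+19/400) = 8397/10000 ≈ 0.839700
step 7 [7y] bond c/1=3/50: DF=(294889/250000 − 3/50·(0.996600+0.959400+0.951900+0.903400+0.882000+0.839700))/(1+3/50) = 1999/2500 ≈ 0.799600
step 8 [8y] bond c/1=2/25: DF=(334849/250000 − 2/25·(0.996600+0.959400+0.951900+0.903400+0.882000+0.839700+0.799600))/(1+2/25) = 7711/10000 ≈ 0.771100

1 1 4983/5000
2 2 4797/5000
3 3 9519/10000
4 4 4517/5000
5 5 441/500
6 6 8397/10000
7 7 1999/2500
8 8 7711/10000
DF(8y) is solved at step 8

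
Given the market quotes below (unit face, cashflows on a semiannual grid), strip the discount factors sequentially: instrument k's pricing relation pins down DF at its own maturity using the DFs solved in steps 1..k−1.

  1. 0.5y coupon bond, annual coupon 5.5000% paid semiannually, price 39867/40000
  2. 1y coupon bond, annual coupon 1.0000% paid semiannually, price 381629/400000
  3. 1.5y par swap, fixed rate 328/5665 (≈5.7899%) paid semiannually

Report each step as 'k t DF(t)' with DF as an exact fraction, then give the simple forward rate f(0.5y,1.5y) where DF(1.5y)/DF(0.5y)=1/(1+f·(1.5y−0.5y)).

1 1/2 97/100
2 1 1889/2000
3 3/2 459/500
f(0.5y,1.5y) = ((97/100)/(459/500) − 1)/(1) = 26/459 ≈ 5.6645%

step 1 [0.5y] bond c/2=11/400: DF=(39867/40000 − 11/400·(0))/(1+11/400) = 97/100 ≈ 0.970000
step 2 [1y] bond c/2=1/200: DF=(381629/400000 − 1/200·(0.970000))/(1+1/200) = 1889/2000 ≈ 0.944500
step 3 [1.5y] swap r/2=164/5665: DF=(1 − 164/5665·(0.970000+0.944500))/(1+164/5665) = 459/500 ≈ 0.918000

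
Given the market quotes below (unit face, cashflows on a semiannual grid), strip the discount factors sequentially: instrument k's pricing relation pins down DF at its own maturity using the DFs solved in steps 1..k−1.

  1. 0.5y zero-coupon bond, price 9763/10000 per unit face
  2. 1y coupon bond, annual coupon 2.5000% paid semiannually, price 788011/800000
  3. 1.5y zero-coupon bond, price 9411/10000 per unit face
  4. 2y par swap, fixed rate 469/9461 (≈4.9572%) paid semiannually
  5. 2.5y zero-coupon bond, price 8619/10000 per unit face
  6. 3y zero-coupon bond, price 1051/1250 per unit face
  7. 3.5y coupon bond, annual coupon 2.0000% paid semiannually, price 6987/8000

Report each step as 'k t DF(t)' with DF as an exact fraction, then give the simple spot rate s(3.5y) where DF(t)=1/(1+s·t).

step 1 [0.5y] zero: DF = P = 9763/10000 ≈ 0.976300
step 2 [1y] bond c/2=1/80: DF=(788011/800000 − 1/80·(0.976300))/(1+1/80) = 1201/1250 ≈ 0.960800
step 3 [1.5y] zero: DF = P = 9411/10000 ≈ 0.941100
step 4 [2y] swap r/2=469/18922: DF=(1 − 469/18922·(0.976300+0.960800+0.941100))/(1+469/18922) = 4531/5000 ≈ 0.906200
step 5 [2.5y] zero: DF = P = 8619/10000 ≈ 0.861900
step 6 [3y] zero: DF = P = 1051/1250 ≈ 0.840800
step 7 [3.5y] bond c/2=1/100: DF=(6987/8000 − 1/100·(0.976300+0.960800+0.941100+0.906200+0.861900+0.840800))/(1+1/100) = 1013/1250 ≈ 0.810400

1 1/2 9763/10000
2 1 1201/1250
3 3/2 9411/10000
4 2 4531/5000
5 5/2 8619/10000
6 3 1051/1250
7 7/2 1013/1250
s(3.5y) = (1/(1013/1250) − 1)/(7/2) = 474/7091 ≈ 6.6845%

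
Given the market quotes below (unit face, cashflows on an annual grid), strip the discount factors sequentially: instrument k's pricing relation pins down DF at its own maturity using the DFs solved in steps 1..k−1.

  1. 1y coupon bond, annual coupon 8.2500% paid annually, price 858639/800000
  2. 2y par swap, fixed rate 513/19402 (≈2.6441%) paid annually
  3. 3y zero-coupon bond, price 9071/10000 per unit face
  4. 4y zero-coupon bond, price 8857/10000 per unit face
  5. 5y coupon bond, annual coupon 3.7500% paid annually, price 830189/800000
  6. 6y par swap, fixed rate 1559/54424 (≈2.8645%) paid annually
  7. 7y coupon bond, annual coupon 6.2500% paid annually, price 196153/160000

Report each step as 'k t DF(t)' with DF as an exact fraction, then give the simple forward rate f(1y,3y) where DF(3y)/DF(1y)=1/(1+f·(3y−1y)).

1 1 1983/2000
2 2 9487/10000
3 3 9071/10000
4 4 8857/10000
5 5 8653/10000
6 6 8441/10000
7 7 8337/10000
f(1y,3y) = ((1983/2000)/(9071/10000) − 1)/(2) = 422/9071 ≈ 4.6522%

step 1 [1y] bond c/1=33/400: DF=(858639/800000 − 33/400·(0))/(1+33/400) = 1983/2000 ≈ 0.991500
step 2 [2y] swap r/1=513/19402: DF=(1 − 513/19402·(0.991500))/(1+513/19402) = 9487/10000 ≈ 0.948700
step 3 [3y] zero: DF = P = 9071/10000 ≈ 0.907100
step 4 [4y] zero: DF = P = 8857/10000 ≈ 0.885700
step 5 [5y] bond c/1=3/80: DF=(830189/800000 − 3/80·(0.991500+0.948700+0.907100+0.885700))/(1+3/80) = 8653/10000 ≈ 0.865300
step 6 [6y] swap r/1=1559/54424: DF=(1 − 1559/54424·(0.991500+0.948700+0.907100+0.885700+0.865300))/(1+1559/54424) = 8441/10000 ≈ 0.844100
step 7 [7y] bond c/1=1/16: DF=(196153/160000 − 1/16·(0.991500+0.948700+0.907100+0.885700+0.865300+0.844100))/(1+1/16) = 8337/10000 ≈ 0.833700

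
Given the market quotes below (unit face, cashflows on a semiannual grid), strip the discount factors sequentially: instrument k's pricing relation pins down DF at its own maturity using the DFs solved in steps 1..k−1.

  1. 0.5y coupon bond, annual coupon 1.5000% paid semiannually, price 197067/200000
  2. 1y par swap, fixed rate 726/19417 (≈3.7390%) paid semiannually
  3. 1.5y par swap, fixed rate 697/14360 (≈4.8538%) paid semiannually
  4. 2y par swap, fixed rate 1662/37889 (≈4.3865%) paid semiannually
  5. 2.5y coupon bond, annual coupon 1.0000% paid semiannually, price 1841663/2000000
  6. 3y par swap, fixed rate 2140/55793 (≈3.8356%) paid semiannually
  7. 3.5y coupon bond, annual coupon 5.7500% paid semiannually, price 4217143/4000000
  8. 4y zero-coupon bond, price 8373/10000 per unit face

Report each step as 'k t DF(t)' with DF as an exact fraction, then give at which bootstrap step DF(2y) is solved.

step 1 [0.5y] bond c/2=3/400: DF=(197067/200000 − 3/400·(0))/(1+3/400) = 489/500 ≈ 0.978000
step 2 [1y] swap r/2=363/19417: DF=(1 − 363/19417·(0.978000))/(1+363/19417) = 9637/10000 ≈ 0.963700
step 3 [1.5y] swap r/2=697/28720: DF=(1 − 697/28720·(0.978000+0.963700))/(1+697/28720) = 9303/10000 ≈ 0.930300
step 4 [2y] swap r/2=831/37889: DF=(1 − 831/37889·(0.978000+0.963700+0.930300))/(1+831/37889) = 9169/10000 ≈ 0.916900
step 5 [2.5y] bond c/2=1/200: DF=(1841663/2000000 − 1/200·(0.978000+0.963700+0.930300+0.916900))/(1+1/200) = 4487/5000 ≈ 0.897400
step 6 [3y] swap r/2=1070/55793: DF=(1 − 1070/55793·(0.978000+0.963700+0.930300+0.916900+0.897400))/(1+1070/55793) = 893/1000 ≈ 0.893000
step 7 [3.5y] bond c/2=23/800: DF=(4217143/4000000 − 23/800·(0.978000+0.963700+0.930300+0.916900+0.897400+0.893000))/(1+23/800) = 8689/10000 ≈ 0.868900
step 8 [4y] zero: DF = P = 8373/10000 ≈ 0.837300

1 1/2 489/500
2 1 9637/10000
3 3/2 9303/10000
4 2 9169/10000
5 5/2 4487/5000
6 3 893/1000
7 7/2 8689/10000
8 4 8373/10000
DF(2y) is solved at step 4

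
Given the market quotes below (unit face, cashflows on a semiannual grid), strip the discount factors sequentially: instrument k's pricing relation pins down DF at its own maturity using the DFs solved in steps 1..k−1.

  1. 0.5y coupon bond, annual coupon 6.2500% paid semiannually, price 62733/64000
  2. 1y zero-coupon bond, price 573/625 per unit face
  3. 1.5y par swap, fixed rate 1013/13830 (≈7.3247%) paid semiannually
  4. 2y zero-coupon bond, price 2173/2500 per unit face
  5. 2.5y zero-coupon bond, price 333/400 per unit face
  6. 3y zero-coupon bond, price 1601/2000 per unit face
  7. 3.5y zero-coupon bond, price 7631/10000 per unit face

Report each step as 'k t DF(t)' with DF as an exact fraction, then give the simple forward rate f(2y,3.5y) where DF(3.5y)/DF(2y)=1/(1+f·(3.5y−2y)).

step 1 [0.5y] bond c/2=1/32: DF=(62733/64000 − 1/32·(0))/(1+1/32) = 1901/2000 ≈ 0.950500
step 2 [1y] zero: DF = P = 573/625 ≈ 0.916800
step 3 [1.5y] swap r/2=1013/27660: DF=(1 − 1013/27660·(0.950500+0.916800))/(1+1013/27660) = 8987/10000 ≈ 0.898700
step 4 [2y] zero: DF = P = 2173/2500 ≈ 0.869200
step 5 [2.5y] zero: DF = P = 333/400 ≈ 0.832500
step 6 [3y] zero: DF = P = 1601/2000 ≈ 0.800500
step 7 [3.5y] zero: DF = P = 7631/10000 ≈ 0.763100

1 1/2 1901/2000
2 1 573/625
3 3/2 8987/10000
4 2 2173/2500
5 5/2 333/400
6 3 1601/2000
7 7/2 7631/10000
f(2y,3.5y) = ((2173/2500)/(7631/10000) − 1)/(3/2) = 2122/22893 ≈ 9.2692%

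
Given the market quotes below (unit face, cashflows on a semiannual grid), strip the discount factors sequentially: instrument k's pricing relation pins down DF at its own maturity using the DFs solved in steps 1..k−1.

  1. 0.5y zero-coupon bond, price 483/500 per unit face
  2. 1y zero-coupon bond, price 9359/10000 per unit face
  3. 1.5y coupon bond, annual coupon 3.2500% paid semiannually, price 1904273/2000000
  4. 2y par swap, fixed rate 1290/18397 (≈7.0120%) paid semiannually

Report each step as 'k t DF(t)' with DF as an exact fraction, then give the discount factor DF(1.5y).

1 1/2 483/500
2 1 9359/10000
3 3/2 1813/2000
4 2 871/1000
DF(1.5y) = 1813/2000 ≈ 0.906500

step 1 [0.5y] zero: DF = P = 483/500 ≈ 0.966000
step 2 [1y] zero: DF = P = 9359/10000 ≈ 0.935900
step 3 [1.5y] bond c/2=13/800: DF=(1904273/2000000 − 13/800·(0.966000+0.935900))/(1+13/800) = 1813/2000 ≈ 0.906500
step 4 [2y] swap r/2=645/18397: DF=(1 − 645/18397·(0.966000+0.935900+0.906500))/(1+645/18397) = 871/1000 ≈ 0.871000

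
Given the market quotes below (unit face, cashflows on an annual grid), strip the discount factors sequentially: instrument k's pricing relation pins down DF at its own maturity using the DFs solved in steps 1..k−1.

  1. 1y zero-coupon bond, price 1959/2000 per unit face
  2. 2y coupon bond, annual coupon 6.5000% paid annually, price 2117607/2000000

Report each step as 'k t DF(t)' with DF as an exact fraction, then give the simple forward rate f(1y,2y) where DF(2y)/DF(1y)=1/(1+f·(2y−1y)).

step 1 [1y] zero: DF = P = 1959/2000 ≈ 0.979500
step 2 [2y] bond c/1=13/200: DF=(2117607/2000000 − 13/200·(0.979500))/(1+13/200) = 584/625 ≈ 0.934400

1 1 1959/2000
2 2 584/625
f(1y,2y) = ((1959/2000)/(584/625) − 1)/(1) = 451/9344 ≈ 4.8266%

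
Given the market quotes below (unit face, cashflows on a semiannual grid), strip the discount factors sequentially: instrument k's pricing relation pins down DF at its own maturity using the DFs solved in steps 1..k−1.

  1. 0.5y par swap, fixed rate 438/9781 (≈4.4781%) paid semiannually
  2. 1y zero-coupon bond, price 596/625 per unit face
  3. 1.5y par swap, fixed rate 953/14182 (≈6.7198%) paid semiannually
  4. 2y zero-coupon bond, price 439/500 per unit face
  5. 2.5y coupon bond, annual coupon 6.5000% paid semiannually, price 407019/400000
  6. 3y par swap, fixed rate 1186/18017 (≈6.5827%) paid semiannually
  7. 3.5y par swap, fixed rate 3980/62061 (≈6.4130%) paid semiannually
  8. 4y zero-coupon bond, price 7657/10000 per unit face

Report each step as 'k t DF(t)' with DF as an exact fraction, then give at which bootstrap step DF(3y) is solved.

step 1 [0.5y] swap r/2=219/9781: DF=(1 − 219/9781·(0))/(1+219/9781) = 9781/10000 ≈ 0.978100
step 2 [1y] zero: DF = P = 596/625 ≈ 0.953600
step 3 [1.5y] swap r/2=953/28364: DF=(1 − 953/28364·(0.978100+0.953600))/(1+953/28364) = 9047/10000 ≈ 0.904700
step 4 [2y] zero: DF = P = 439/500 ≈ 0.878000
step 5 [2.5y] bond c/2=13/400: DF=(407019/400000 − 13/400·(0.978100+0.953600+0.904700+0.878000))/(1+13/400) = 4343/5000 ≈ 0.868600
step 6 [3y] swap r/2=593/18017: DF=(1 − 593/18017·(0.978100+0.953600+0.904700+0.878000+0.868600))/(1+593/18017) = 8221/10000 ≈ 0.822100
step 7 [3.5y] swap r/2=1990/62061: DF=(1 − 1990/62061·(0.978100+0.953600+0.904700+0.878000+0.868600+0.822100))/(1+1990/62061) = 801/1000 ≈ 0.801000
step 8 [4y] zero: DF = P = 7657/10000 ≈ 0.765700

1 1/2 9781/10000
2 1 596/625
3 3/2 9047/10000
4 2 439/500
5 5/2 4343/5000
6 3 8221/10000
7 7/2 801/1000
8 4 7657/10000
DF(3y) is solved at step 6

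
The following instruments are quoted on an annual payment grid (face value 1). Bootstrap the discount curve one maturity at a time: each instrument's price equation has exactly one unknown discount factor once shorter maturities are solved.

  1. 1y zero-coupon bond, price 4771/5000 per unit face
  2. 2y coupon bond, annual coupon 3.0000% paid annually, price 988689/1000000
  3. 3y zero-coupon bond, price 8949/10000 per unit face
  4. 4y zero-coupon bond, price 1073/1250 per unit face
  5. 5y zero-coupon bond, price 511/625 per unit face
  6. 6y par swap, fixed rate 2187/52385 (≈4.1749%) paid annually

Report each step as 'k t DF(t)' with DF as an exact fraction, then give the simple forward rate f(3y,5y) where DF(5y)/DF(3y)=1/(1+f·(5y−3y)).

step 1 [1y] zero: DF = P = 4771/5000 ≈ 0.954200
step 2 [2y] bond c/1=3/100: DF=(988689/1000000 − 3/100·(0.954200))/(1+3/100) = 9321/10000 ≈ 0.932100
step 3 [3y] zero: DF = P = 8949/10000 ≈ 0.894900
step 4 [4y] zero: DF = P = 1073/1250 ≈ 0.858400
step 5 [5y] zero: DF = P = 511/625 ≈ 0.817600
step 6 [6y] swap r/1=2187/52385: DF=(1 − 2187/52385·(0.954200+0.932100+0.894900+0.858400+0.817600))/(1+2187/52385) = 7813/10000 ≈ 0.781300

1 1 4771/5000
2 2 9321/10000
3 3 8949/10000
4 4 1073/1250
5 5 511/625
6 6 7813/10000
f(3y,5y) = ((8949/10000)/(511/625) − 1)/(2) = 773/16352 ≈ 4.7273%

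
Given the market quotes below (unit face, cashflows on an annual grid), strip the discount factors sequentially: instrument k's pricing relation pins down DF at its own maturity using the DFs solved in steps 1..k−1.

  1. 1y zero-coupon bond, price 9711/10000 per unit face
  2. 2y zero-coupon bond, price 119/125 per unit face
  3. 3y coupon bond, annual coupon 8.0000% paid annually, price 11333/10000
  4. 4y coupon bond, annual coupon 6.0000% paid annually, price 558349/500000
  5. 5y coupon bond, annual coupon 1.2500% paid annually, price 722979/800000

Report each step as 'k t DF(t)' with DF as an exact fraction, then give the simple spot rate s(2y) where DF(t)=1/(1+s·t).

1 1 9711/10000
2 2 119/125
3 3 9069/10000
4 4 8933/10000
5 5 4233/5000
s(2y) = (1/(119/125) − 1)/(2) = 3/119 ≈ 2.5210%

step 1 [1y] zero: DF = P = 9711/10000 ≈ 0.971100
step 2 [2y] zero: DF = P = 119/125 ≈ 0.952000
step 3 [3y] bond c/1=2/25: DF=(11333/10000 − 2/25·(0.971100+0.952000))/(1+2/25) = 9069/10000 ≈ 0.906900
step 4 [4y] bond c/1=3/50: DF=(558349/500000 − 3/50·(0.971100+0.952000+0.906900))/(1+3/50) = 8933/10000 ≈ 0.893300
step 5 [5y] bond c/1=1/80: DF=(722979/800000 − 1/80·(0.971100+0.952000+0.906900+0.893300))/(1+1/80) = 4233/5000 ≈ 0.846600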